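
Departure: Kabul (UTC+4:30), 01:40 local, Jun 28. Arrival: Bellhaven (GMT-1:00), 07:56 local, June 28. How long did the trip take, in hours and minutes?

11 hours 46 minutes

Departure in UTC: 01:40 − 4:30 = 21:10 on Jun 27.
Arrival in UTC: 07:56 + 1:00 = 08:56 on Jun 28.
Elapsed = 08:56 − 21:10 (+1 day) = 11 hours 46 minutes.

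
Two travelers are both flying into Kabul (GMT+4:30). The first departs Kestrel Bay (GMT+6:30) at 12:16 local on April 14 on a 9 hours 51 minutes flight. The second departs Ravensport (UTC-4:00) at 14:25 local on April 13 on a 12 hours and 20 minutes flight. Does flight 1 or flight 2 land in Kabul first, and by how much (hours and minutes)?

the second, by 8 hours 52 minutes

Flight 1 in UTC: 12:16 − 6:30 = 05:46 on Apr 14.
+9 hours and 51 minutes → arrive 15:37 UTC on Apr 14.
Flight 2 in UTC: 14:25 + 4:00 = 18:25 on Apr 13.
+12 hours 20 minutes → arrive 06:45 UTC on Apr 14.
Flight 2 lands earlier by 8 hours 52 minutes.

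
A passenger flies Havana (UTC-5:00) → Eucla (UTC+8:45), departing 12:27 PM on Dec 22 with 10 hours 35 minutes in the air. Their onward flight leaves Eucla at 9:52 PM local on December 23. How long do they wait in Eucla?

Convert departure to UTC: 12:27 PM + 5:00 = 5:27 PM UTC on Dec 22.
Add 10 hours 35 minutes flight time → 4:02 AM UTC (Dec 23).
Eucla is UTC+8:45, so local arrival = 4:02 AM + 8:45 = 12:47 PM on Dec 23.
Layover = 9:52 PM − 12:47 PM = 9 hours 5 minutes.

9 hours 5 minutes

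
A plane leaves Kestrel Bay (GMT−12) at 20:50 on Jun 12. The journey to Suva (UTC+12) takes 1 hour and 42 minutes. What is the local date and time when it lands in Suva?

22:32 on Jun 13

Convert departure to UTC: 20:50 + 12:00 = 08:50 UTC on Jun 13.
Add 1 hour 42 minutes travel time → 10:32 UTC.
Suva is UTC+12:00, so local arrival = 10:32 + 12:00 = 22:32 on Jun 13.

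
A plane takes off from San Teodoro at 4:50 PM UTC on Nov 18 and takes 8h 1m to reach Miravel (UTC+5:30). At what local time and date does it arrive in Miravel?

Departure is given in UTC: 4:50 PM on Nov 18.
Add 8 hours 1 minute → 12:51 AM UTC (Nov 19).
Miravel is UTC+5:30: 12:51 AM + 5:30 = 6:21 AM on Nov 19.

6:21 AM on November 19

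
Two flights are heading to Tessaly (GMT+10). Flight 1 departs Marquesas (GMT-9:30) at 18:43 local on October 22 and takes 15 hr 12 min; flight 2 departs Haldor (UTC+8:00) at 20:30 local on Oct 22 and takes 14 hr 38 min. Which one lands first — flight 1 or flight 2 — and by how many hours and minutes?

the second, by 16 hours 17 minutes

Flight 1 in UTC: 18:43 + 9:30 = 04:13 on Oct 23.
+15 hours and 12 minutes → arrive 19:25 UTC on Oct 23.
Flight 2 in UTC: 20:30 − 8:00 = 12:30 on Oct 22.
+14 hours and 38 minutes → arrive 03:08 UTC on Oct 23.
Flight 2 lands earlier by 16 hours 17 minutes.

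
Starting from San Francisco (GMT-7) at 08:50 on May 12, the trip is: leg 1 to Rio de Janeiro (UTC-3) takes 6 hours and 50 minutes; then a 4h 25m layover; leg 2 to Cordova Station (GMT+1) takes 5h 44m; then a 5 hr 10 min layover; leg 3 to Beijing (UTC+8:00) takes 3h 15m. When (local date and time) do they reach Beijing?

01:14 on May 14

Convert departure to UTC: 08:50 + 7:00 = 15:50 UTC on May 12.
Add 6 hours 50 minutes leg 1 → 22:40 UTC.
Add 4 hours and 25 minutes layover in Rio de Janeiro → 03:05 UTC (May 13).
Add 5 hours 44 minutes leg 2 → 08:49 UTC.
Add 5 hours 10 minutes layover in Cordova Station → 13:59 UTC.
Add 3 hours and 15 minutes leg 3 → 17:14 UTC.
Beijing is UTC+8:00, so local arrival = 17:14 + 8:00 = 01:14 on May 14.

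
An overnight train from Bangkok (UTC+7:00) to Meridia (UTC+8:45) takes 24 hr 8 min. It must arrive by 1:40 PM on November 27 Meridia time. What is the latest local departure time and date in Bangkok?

Target arrival in UTC: 1:40 PM − 8:45 = 4:55 AM on Nov 27.
Subtract 24 hours 8 minutes → departure 4:47 AM UTC on Nov 26.
Bangkok is UTC+7:00: 4:47 AM + 7:00 = 11:47 AM on Nov 26.

11:47 AM on November 26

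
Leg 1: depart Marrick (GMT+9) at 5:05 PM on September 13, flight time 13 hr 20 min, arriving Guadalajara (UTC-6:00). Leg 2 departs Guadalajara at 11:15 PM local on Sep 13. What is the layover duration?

Convert departure to UTC: 5:05 PM − 9:00 = 8:05 AM UTC on Sep 13.
Add 13 hours and 20 minutes flight time → 9:25 PM UTC.
Guadalajara is UTC−6:00, so local arrival = 9:25 PM − 6:00 = 3:25 PM on Sep 13.
Layover = 11:15 PM − 3:25 PM = 7 hours 50 minutes.

7 hours 50 minutes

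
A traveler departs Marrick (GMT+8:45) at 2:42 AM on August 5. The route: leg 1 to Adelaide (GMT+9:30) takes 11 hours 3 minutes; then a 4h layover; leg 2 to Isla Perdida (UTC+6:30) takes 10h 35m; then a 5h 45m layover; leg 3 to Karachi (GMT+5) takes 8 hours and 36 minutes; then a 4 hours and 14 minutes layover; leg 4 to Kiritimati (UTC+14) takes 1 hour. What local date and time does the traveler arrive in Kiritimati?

Convert departure to UTC: 2:42 AM − 8:45 = 5:57 PM UTC on Aug 4.
Add 11 hours 3 minutes leg 1 → 5:00 AM UTC (Aug 5).
Add 4 hours layover in Adelaide → 9:00 AM UTC.
Add 10 hours and 35 minutes leg 2 → 7:35 PM UTC.
Add 5 hours and 45 minutes layover in Isla Perdida → 1:20 AM UTC (Aug 6).
Add 8 hours 36 minutes leg 3 → 9:56 AM UTC.
Add 4 hours and 14 minutes layover in Karachi → 2:10 PM UTC.
Add 1 hour leg 4 → 3:10 PM UTC.
Kiritimati is UTC+14:00, so local arrival = 3:10 PM + 14:00 = 5:10 AM on Aug 7.

5:10 AM on Aug 7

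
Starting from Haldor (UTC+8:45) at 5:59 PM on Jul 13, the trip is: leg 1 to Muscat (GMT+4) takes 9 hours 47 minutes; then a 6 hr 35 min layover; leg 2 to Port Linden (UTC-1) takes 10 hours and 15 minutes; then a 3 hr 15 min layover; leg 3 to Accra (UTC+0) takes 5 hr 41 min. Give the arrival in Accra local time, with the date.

Convert departure to UTC: 5:59 PM − 8:45 = 9:14 AM UTC on Jul 13.
Add 9 hours and 47 minutes leg 1 → 7:01 PM UTC.
Add 6 hours and 35 minutes layover in Muscat → 1:36 AM UTC (Jul 14).
Add 10 hours and 15 minutes leg 2 → 11:51 AM UTC.
Add 3 hours 15 minutes layover in Port Linden → 3:06 PM UTC.
Add 5 hours and 41 minutes leg 3 → 8:47 PM UTC.
Accra is UTC+0, so local arrival is the same: 8:47 PM on Jul 14.

8:47 PM on Jul 14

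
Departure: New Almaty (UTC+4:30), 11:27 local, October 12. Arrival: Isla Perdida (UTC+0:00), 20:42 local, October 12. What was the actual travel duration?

13 hours 45 minutes

Departure in UTC: 11:27 − 4:30 = 06:57 on Oct 12.
Arrival is already UTC: 20:42 on Oct 12.
Elapsed = 20:42 − 06:57 = 13 hours 45 minutes.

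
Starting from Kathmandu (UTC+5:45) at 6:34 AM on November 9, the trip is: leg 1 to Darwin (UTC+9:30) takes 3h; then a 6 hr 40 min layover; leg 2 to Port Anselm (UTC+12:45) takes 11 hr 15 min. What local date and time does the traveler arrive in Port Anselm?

Convert departure to UTC: 6:34 AM − 5:45 = 12:49 AM UTC on Nov 9.
Add 3 hours leg 1 → 3:49 AM UTC.
Add 6 hours and 40 minutes layover in Darwin → 10:29 AM UTC.
Add 11 hours 15 minutes leg 2 → 9:44 PM UTC.
Port Anselm is UTC+12:45, so local arrival = 9:44 PM + 12:45 = 10:29 AM on Nov 10.

10:29 AM on November 10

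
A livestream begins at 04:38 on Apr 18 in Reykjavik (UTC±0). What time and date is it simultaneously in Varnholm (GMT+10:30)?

15:08 on Apr 18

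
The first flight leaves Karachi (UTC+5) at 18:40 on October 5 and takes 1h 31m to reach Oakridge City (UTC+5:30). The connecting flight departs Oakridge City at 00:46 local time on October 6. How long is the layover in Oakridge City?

4 hours 5 minutes

Convert departure to UTC: 18:40 − 5:00 = 13:40 UTC on Oct 5.
Add 1 hour and 31 minutes flight time → 15:11 UTC.
Oakridge City is UTC+5:30, so local arrival = 15:11 + 5:30 = 20:41 on Oct 5.
Layover = 00:46 − 20:41 (+1 day) = 4 hours 5 minutes.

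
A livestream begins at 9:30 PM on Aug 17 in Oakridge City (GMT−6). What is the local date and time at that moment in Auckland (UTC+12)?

3:30 PM on August 18

In UTC: 9:30 PM + 6:00 = 3:30 AM on Aug 18.
Auckland is UTC+12:00: 3:30 AM + 12:00 = 3:30 PM on Aug 18.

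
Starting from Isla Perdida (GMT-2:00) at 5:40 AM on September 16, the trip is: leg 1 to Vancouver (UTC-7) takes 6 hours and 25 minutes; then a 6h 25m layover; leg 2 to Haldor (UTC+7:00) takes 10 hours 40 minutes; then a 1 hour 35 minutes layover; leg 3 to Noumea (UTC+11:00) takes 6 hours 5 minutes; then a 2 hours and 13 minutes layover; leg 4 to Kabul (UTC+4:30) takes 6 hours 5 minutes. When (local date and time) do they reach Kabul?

Convert departure to UTC: 5:40 AM + 2:00 = 7:40 AM UTC on Sep 16.
Add 6 hours 25 minutes leg 1 → 2:05 PM UTC.
Add 6 hours and 25 minutes layover in Vancouver → 8:30 PM UTC.
Add 10 hours 40 minutes leg 2 → 7:10 AM UTC (Sep 17).
Add 1 hour 35 minutes layover in Haldor → 8:45 AM UTC.
Add 6 hours 5 minutes leg 3 → 2:50 PM UTC.
Add 2 hours 13 minutes layover in Noumea → 5:03 PM UTC.
Add 6 hours and 5 minutes leg 4 → 11:08 PM UTC.
Kabul is UTC+4:30, so local arrival = 11:08 PM + 4:30 = 3:38 AM on Sep 18.

3:38 AM on Sep 18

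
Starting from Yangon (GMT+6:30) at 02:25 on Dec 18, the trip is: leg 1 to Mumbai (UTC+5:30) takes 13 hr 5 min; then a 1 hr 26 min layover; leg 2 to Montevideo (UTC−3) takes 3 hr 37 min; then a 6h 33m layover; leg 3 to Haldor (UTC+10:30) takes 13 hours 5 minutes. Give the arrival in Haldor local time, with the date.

Convert departure to UTC: 02:25 − 6:30 = 19:55 UTC on Dec 17.
Add 13 hours 5 minutes leg 1 → 09:00 UTC (Dec 18).
Add 1 hour 26 minutes layover in Mumbai → 10:26 UTC.
Add 3 hours and 37 minutes leg 2 → 14:03 UTC.
Add 6 hours and 33 minutes layover in Montevideo → 20:36 UTC.
Add 13 hours 5 minutes leg 3 → 09:41 UTC (Dec 19).
Haldor is UTC+10:30, so local arrival = 09:41 + 10:30 = 20:11 on Dec 19.

20:11 on December 19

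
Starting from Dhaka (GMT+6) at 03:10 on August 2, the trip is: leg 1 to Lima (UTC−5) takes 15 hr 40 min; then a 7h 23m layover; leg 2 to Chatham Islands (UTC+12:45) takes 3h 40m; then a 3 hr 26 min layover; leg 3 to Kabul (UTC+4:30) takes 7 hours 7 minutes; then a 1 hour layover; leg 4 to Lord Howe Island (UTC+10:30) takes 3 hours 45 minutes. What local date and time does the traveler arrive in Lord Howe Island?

01:41 on Aug 4

Convert departure to UTC: 03:10 − 6:00 = 21:10 UTC on Aug 1.
Add 15 hours and 40 minutes leg 1 → 12:50 UTC (Aug 2).
Add 7 hours 23 minutes layover in Lima → 20:13 UTC.
Add 3 hours 40 minutes leg 2 → 23:53 UTC.
Add 3 hours and 26 minutes layover in Chatham Islands → 03:19 UTC (Aug 3).
Add 7 hours and 7 minutes leg 3 → 10:26 UTC.
Add 1 hour layover in Kabul → 11:26 UTC.
Add 3 hours and 45 minutes leg 4 → 15:11 UTC.
Lord Howe Island is UTC+10:30, so local arrival = 15:11 + 10:30 = 01:41 on Aug 4.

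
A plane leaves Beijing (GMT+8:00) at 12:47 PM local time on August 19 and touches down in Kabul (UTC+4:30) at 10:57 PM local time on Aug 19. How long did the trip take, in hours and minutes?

13 hours 40 minutes

Departure in UTC: 12:47 PM − 8:00 = 4:47 AM on Aug 19.
Arrival in UTC: 10:57 PM − 4:30 = 6:27 PM on Aug 19.
Elapsed = 6:27 PM − 4:47 AM = 13 hours 40 minutes.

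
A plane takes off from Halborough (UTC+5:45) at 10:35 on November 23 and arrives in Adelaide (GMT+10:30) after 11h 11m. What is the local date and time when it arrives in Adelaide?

02:31 on November 24

Convert departure to UTC: 10:35 − 5:45 = 04:50 UTC on Nov 23.
Add 11 hours 11 minutes travel time → 16:01 UTC.
Adelaide is UTC+10:30, so local arrival = 16:01 + 10:30 = 02:31 on Nov 24.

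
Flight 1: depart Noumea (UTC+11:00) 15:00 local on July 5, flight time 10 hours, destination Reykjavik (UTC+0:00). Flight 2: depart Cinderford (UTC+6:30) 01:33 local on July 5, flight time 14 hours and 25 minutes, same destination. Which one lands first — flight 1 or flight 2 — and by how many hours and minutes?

Flight 1 in UTC: 15:00 − 11:00 = 04:00 on Jul 5.
+10 hours → arrive 14:00 UTC on Jul 5.
Flight 2 in UTC: 01:33 − 6:30 = 19:03 on Jul 4.
+14 hours and 25 minutes → arrive 09:28 UTC on Jul 5.
Flight 2 lands earlier by 4 hours 32 minutes.

the second, by 4 hours 32 minutes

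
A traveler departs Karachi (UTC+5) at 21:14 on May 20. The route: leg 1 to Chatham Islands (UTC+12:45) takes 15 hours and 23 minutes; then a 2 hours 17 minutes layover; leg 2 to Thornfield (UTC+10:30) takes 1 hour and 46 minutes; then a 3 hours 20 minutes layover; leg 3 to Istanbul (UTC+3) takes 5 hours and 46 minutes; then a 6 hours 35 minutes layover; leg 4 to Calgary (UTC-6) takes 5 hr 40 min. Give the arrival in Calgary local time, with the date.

03:01 on May 22

Convert departure to UTC: 21:14 − 5:00 = 16:14 UTC on May 20.
Add 15 hours and 23 minutes leg 1 → 07:37 UTC (May 21).
Add 2 hours 17 minutes layover in Chatham Islands → 09:54 UTC.
Add 1 hour 46 minutes leg 2 → 11:40 UTC.
Add 3 hours and 20 minutes layover in Thornfield → 15:00 UTC.
Add 5 hours 46 minutes leg 3 → 20:46 UTC.
Add 6 hours 35 minutes layover in Istanbul → 03:21 UTC (May 22).
Add 5 hours and 40 minutes leg 4 → 09:01 UTC.
Calgary is UTC−6:00, so local arrival = 09:01 − 6:00 = 03:01 on May 22.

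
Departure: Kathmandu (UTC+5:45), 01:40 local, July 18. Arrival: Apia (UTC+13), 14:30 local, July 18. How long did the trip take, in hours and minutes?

5 hours 35 minutes

Departure in UTC: 01:40 − 5:45 = 19:55 on Jul 17.
Arrival in UTC: 14:30 − 13:00 = 01:30 on Jul 18.
Elapsed = 01:30 − 19:55 (+1 day) = 5 hours 35 minutes.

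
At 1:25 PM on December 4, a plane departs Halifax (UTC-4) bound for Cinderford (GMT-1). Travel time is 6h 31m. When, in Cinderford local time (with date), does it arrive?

Convert departure to UTC: 1:25 PM + 4:00 = 5:25 PM UTC on Dec 4.
Add 6 hours and 31 minutes travel time → 11:56 PM UTC.
Cinderford is UTC−1:00, so local arrival = 11:56 PM − 1:00 = 10:56 PM on Dec 4.

10:56 PM on Dec 4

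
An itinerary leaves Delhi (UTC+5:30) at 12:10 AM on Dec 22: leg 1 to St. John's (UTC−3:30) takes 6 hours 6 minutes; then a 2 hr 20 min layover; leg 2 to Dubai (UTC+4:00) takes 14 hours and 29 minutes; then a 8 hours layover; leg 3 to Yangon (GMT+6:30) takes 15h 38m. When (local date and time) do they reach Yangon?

11:43 PM on December 23

Convert departure to UTC: 12:10 AM − 5:30 = 6:40 PM UTC on Dec 21.
Add 6 hours 6 minutes leg 1 → 12:46 AM UTC (Dec 22).
Add 2 hours 20 minutes layover in St. John's → 3:06 AM UTC.
Add 14 hours and 29 minutes leg 2 → 5:35 PM UTC.
Add 8 hours layover in Dubai → 1:35 AM UTC (Dec 23).
Add 15 hours 38 minutes leg 3 → 5:13 PM UTC.
Yangon is UTC+6:30, so local arrival = 5:13 PM + 6:30 = 11:43 PM on Dec 23.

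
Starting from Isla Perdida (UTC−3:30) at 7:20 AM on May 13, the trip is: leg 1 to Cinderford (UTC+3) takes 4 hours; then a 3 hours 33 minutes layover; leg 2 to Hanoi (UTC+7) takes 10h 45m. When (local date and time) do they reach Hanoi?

12:08 PM on May 14

Convert departure to UTC: 7:20 AM + 3:30 = 10:50 AM UTC on May 13.
Add 4 hours leg 1 → 2:50 PM UTC.
Add 3 hours and 33 minutes layover in Cinderford → 6:23 PM UTC.
Add 10 hours 45 minutes leg 2 → 5:08 AM UTC (May 14).
Hanoi is UTC+7:00, so local arrival = 5:08 AM + 7:00 = 12:08 PM on May 14.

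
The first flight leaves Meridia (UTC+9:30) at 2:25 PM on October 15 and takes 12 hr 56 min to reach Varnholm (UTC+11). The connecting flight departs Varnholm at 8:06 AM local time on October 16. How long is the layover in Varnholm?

Convert departure to UTC: 2:25 PM − 9:30 = 4:55 AM UTC on Oct 15.
Add 12 hours 56 minutes flight time → 5:51 PM UTC.
Varnholm is UTC+11:00, so local arrival = 5:51 PM + 11:00 = 4:51 AM on Oct 16.
Layover = 8:06 AM − 4:51 AM = 3 hours 15 minutes.

3 hours 15 minutes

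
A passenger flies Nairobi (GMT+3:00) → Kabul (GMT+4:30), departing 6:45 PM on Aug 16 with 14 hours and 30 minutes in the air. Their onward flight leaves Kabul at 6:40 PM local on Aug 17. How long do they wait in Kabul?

Convert departure to UTC: 6:45 PM − 3:00 = 3:45 PM UTC on Aug 16.
Add 14 hours and 30 minutes flight time → 6:15 AM UTC (Aug 17).
Kabul is UTC+4:30, so local arrival = 6:15 AM + 4:30 = 10:45 AM on Aug 17.
Layover = 6:40 PM − 10:45 AM = 7 hours 55 minutes.

7 hours 55 minutes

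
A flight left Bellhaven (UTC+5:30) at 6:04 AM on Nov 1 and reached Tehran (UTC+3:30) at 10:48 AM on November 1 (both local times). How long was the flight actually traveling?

Departure in UTC: 6:04 AM − 5:30 = 12:34 AM on Nov 1.
Arrival in UTC: 10:48 AM − 3:30 = 7:18 AM on Nov 1.
Elapsed = 7:18 AM − 12:34 AM = 6 hours 44 minutes.

6 hours 44 minutes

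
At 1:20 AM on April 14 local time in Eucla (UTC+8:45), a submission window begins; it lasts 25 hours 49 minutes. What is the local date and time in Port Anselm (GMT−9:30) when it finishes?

Convert start to UTC: 1:20 AM − 8:45 = 4:35 PM UTC on Apr 13.
Add 25 hours and 49 minutes duration → 6:24 PM UTC (Apr 14).
Port Anselm is UTC−9:30, so local end time = 6:24 PM − 9:30 = 8:54 AM on Apr 14.

8:54 AM on April 14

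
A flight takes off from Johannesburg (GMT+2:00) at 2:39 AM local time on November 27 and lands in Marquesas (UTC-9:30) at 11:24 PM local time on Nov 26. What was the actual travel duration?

8 hours 15 minutes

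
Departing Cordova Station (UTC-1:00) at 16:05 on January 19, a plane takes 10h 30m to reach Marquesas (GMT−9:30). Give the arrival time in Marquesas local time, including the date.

Convert departure to UTC: 16:05 + 1:00 = 17:05 UTC on Jan 19.
Add 10 hours 30 minutes travel time → 03:35 UTC (Jan 20).
Marquesas is UTC−9:30, so local arrival = 03:35 − 9:30 = 18:05 on Jan 19.

18:05 on Jan 19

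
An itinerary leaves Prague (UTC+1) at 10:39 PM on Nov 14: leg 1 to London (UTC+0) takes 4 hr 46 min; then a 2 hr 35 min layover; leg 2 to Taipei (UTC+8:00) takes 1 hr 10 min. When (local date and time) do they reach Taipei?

2:10 PM on November 15

Convert departure to UTC: 10:39 PM − 1:00 = 9:39 PM UTC on Nov 14.
Add 4 hours and 46 minutes leg 1 → 2:25 AM UTC (Nov 15).
Add 2 hours and 35 minutes layover in London → 5:00 AM UTC.
Add 1 hour 10 minutes leg 2 → 6:10 AM UTC.
Taipei is UTC+8:00, so local arrival = 6:10 AM + 8:00 = 2:10 PM on Nov 15.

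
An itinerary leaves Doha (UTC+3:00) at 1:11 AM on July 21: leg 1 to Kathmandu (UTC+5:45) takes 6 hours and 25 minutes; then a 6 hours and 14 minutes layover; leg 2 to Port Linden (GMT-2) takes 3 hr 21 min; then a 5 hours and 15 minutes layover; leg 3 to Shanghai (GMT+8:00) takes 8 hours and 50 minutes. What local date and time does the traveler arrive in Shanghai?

Convert departure to UTC: 1:11 AM − 3:00 = 10:11 PM UTC on Jul 20.
Add 6 hours and 25 minutes leg 1 → 4:36 AM UTC (Jul 21).
Add 6 hours and 14 minutes layover in Kathmandu → 10:50 AM UTC.
Add 3 hours and 21 minutes leg 2 → 2:11 PM UTC.
Add 5 hours 15 minutes layover in Port Linden → 7:26 PM UTC.
Add 8 hours 50 minutes leg 3 → 4:16 AM UTC (Jul 22).
Shanghai is UTC+8:00, so local arrival = 4:16 AM + 8:00 = 12:16 PM on Jul 22.

12:16 PM on Jul 22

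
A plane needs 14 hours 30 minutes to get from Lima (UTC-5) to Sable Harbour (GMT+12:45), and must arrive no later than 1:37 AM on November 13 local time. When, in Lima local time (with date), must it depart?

Target arrival in UTC: 1:37 AM − 12:45 = 12:52 PM on Nov 12.
Subtract 14 hours 30 minutes → departure 10:22 PM UTC on Nov 11.
Lima is UTC−5:00: 10:22 PM − 5:00 = 5:22 PM on Nov 11.

5:22 PM on Nov 11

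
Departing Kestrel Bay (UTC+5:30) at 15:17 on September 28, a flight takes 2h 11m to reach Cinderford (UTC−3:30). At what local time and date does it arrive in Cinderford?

Cinderford is 9:00 behind Kestrel Bay.
After 2 hours 11 minutes it is 17:28 in Kestrel Bay.
Shift by the zone difference: 17:28 − 9:00 = 08:28 on Sep 28 in Cinderford.

08:28 on September 28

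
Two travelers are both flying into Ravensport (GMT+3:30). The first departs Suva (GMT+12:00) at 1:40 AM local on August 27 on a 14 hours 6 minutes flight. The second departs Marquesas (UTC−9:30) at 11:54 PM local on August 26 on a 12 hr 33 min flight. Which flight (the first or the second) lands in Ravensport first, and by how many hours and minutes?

Flight 1 in UTC: 1:40 AM − 12:00 = 1:40 PM on Aug 26.
+14 hours 6 minutes → arrive 3:46 AM UTC on Aug 27.
Flight 2 in UTC: 11:54 PM + 9:30 = 9:24 AM on Aug 27.
+12 hours and 33 minutes → arrive 9:57 PM UTC on Aug 27.
Flight 1 lands earlier by 18 hours 11 minutes.

the first, by 18 hours 11 minutes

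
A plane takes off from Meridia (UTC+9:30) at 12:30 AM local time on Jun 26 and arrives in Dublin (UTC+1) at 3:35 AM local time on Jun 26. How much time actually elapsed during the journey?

Departure in UTC: 12:30 AM − 9:30 = 3:00 PM on Jun 25.
Arrival in UTC: 3:35 AM − 1:00 = 2:35 AM on Jun 26.
Elapsed = 2:35 AM − 3:00 PM (+1 day) = 11 hours 35 minutes.

11 hours 35 minutes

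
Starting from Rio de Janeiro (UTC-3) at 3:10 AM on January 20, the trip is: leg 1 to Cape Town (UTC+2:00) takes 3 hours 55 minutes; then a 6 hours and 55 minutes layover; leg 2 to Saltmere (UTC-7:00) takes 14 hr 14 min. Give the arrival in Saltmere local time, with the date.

12:14 AM on January 21

Convert departure to UTC: 3:10 AM + 3:00 = 6:10 AM UTC on Jan 20.
Add 3 hours and 55 minutes leg 1 → 10:05 AM UTC.
Add 6 hours and 55 minutes layover in Cape Town → 5:00 PM UTC.
Add 14 hours 14 minutes leg 2 → 7:14 AM UTC (Jan 21).
Saltmere is UTC−7:00, so local arrival = 7:14 AM − 7:00 = 12:14 AM on Jan 21.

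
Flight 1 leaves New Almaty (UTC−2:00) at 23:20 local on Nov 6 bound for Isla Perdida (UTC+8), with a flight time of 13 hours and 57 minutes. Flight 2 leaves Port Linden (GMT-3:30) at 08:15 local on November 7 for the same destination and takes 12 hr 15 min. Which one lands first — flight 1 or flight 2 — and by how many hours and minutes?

Flight 1 in UTC: 23:20 + 2:00 = 01:20 on Nov 7.
+13 hours and 57 minutes → arrive 15:17 UTC on Nov 7.
Flight 2 in UTC: 08:15 + 3:30 = 11:45 on Nov 7.
+12 hours 15 minutes → arrive 00:00 UTC on Nov 8.
Flight 1 lands earlier by 8 hours 43 minutes.

the first, by 8 hours 43 minutes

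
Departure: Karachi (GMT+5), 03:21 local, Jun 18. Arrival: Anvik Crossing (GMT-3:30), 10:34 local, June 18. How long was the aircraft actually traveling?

Departure in UTC: 03:21 − 5:00 = 22:21 on Jun 17.
Arrival in UTC: 10:34 + 3:30 = 14:04 on Jun 18.
Elapsed = 14:04 − 22:21 (+1 day) = 15 hours 43 minutes.

15 hours 43 minutes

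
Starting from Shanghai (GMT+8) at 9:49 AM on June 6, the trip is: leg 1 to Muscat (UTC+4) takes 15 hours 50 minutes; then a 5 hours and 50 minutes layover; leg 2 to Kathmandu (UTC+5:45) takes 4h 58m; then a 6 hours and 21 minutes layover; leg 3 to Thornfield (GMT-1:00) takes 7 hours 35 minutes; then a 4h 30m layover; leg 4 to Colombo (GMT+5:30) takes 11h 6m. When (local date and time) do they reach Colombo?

3:29 PM on June 8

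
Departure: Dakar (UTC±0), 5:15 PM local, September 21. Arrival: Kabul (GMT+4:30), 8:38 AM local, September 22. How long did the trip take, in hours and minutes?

10 hours 53 minutes

Kabul is 4:30 ahead of Dakar.
Clock-face elapsed time (ignoring zones) is 15 hours 23 minutes.
Actual elapsed = 15 hours 23 minutes − 4:30 = 10 hours 53 minutes.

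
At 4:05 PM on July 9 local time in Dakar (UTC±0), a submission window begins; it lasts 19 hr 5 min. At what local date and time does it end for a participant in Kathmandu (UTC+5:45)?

Dakar is at UTC+0, so start is already 4:05 PM UTC on Jul 9.
Add 19 hours and 5 minutes duration → 11:10 AM UTC (Jul 10).
Kathmandu is UTC+5:45, so local end time = 11:10 AM + 5:45 = 4:55 PM on Jul 10.

4:55 PM on Jul 10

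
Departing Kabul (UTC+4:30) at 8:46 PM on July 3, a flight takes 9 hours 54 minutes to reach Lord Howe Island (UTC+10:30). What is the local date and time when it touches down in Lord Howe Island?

12:40 PM on July 4

Convert departure to UTC: 8:46 PM − 4:30 = 4:16 PM UTC on Jul 3.
Add 9 hours 54 minutes travel time → 2:10 AM UTC (Jul 4).
Lord Howe Island is UTC+10:30, so local arrival = 2:10 AM + 10:30 = 12:40 PM on Jul 4.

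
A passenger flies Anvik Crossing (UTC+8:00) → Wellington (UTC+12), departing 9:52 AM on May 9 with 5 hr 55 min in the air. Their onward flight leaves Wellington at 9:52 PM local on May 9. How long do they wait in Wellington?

2 hours 5 minutes

Convert departure to UTC: 9:52 AM − 8:00 = 1:52 AM UTC on May 9.
Add 5 hours and 55 minutes flight time → 7:47 AM UTC.
Wellington is UTC+12:00, so local arrival = 7:47 AM + 12:00 = 7:47 PM on May 9.
Layover = 9:52 PM − 7:47 PM = 2 hours 5 minutes.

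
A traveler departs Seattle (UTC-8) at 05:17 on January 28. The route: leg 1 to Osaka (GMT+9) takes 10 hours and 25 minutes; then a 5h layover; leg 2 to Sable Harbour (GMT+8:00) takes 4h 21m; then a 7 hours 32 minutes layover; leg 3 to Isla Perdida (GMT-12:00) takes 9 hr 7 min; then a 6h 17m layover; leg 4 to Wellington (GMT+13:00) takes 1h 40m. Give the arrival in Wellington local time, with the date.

Convert departure to UTC: 05:17 + 8:00 = 13:17 UTC on Jan 28.
Add 10 hours 25 minutes leg 1 → 23:42 UTC.
Add 5 hours layover in Osaka → 04:42 UTC (Jan 29).
Add 4 hours and 21 minutes leg 2 → 09:03 UTC.
Add 7 hours 32 minutes layover in Sable Harbour → 16:35 UTC.
Add 9 hours and 7 minutes leg 3 → 01:42 UTC (Jan 30).
Add 6 hours 17 minutes layover in Isla Perdida → 07:59 UTC.
Add 1 hour 40 minutes leg 4 → 09:39 UTC.
Wellington is UTC+13:00, so local arrival = 09:39 + 13:00 = 22:39 on Jan 30.

22:39 on Jan 30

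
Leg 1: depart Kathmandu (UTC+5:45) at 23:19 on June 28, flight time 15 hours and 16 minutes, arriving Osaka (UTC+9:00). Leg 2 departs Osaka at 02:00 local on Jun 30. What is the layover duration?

Convert departure to UTC: 23:19 − 5:45 = 17:34 UTC on Jun 28.
Add 15 hours 16 minutes flight time → 08:50 UTC (Jun 29).
Osaka is UTC+9:00, so local arrival = 08:50 + 9:00 = 17:50 on Jun 29.
Layover = 02:00 − 17:50 (+1 day) = 8 hours 10 minutes.

8 hours 10 minutes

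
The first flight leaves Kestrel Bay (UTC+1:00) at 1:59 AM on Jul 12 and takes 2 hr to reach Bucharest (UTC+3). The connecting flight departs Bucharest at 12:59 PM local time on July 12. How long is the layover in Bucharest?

Convert departure to UTC: 1:59 AM − 1:00 = 12:59 AM UTC on Jul 12.
Add 2 hours flight time → 2:59 AM UTC.
Bucharest is UTC+3:00, so local arrival = 2:59 AM + 3:00 = 5:59 AM on Jul 12.
Layover = 12:59 PM − 5:59 AM = 7 hours.

7 hours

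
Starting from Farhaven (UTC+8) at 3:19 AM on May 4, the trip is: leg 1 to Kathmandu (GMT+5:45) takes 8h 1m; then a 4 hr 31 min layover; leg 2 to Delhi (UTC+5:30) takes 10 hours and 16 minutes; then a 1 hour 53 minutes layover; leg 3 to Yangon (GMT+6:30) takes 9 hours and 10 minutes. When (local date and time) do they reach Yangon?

11:40 AM on May 5

Convert departure to UTC: 3:19 AM − 8:00 = 7:19 PM UTC on May 3.
Add 8 hours 1 minute leg 1 → 3:20 AM UTC (May 4).
Add 4 hours 31 minutes layover in Kathmandu → 7:51 AM UTC.
Add 10 hours 16 minutes leg 2 → 6:07 PM UTC.
Add 1 hour and 53 minutes layover in Delhi → 8:00 PM UTC.
Add 9 hours and 10 minutes leg 3 → 5:10 AM UTC (May 5).
Yangon is UTC+6:30, so local arrival = 5:10 AM + 6:30 = 11:40 AM on May 5.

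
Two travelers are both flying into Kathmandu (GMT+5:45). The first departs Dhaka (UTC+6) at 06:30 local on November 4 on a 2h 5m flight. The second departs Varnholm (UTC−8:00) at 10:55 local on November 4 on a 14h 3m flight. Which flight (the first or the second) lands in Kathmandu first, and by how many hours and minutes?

Flight 1 in UTC: 06:30 − 6:00 = 00:30 on Nov 4.
+2 hours 5 minutes → arrive 02:35 UTC on Nov 4.
Flight 2 in UTC: 10:55 + 8:00 = 18:55 on Nov 4.
+14 hours 3 minutes → arrive 08:58 UTC on Nov 5.
Flight 1 lands earlier by 30 hours 23 minutes.

the first, by 30 hours 23 minutes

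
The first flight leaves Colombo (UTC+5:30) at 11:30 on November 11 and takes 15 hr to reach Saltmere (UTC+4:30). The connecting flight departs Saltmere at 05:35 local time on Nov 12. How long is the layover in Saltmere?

Convert departure to UTC: 11:30 − 5:30 = 06:00 UTC on Nov 11.
Add 15 hours flight time → 21:00 UTC.
Saltmere is UTC+4:30, so local arrival = 21:00 + 4:30 = 01:30 on Nov 12.
Layover = 05:35 − 01:30 = 4 hours 5 minutes.

4 hours 5 minutes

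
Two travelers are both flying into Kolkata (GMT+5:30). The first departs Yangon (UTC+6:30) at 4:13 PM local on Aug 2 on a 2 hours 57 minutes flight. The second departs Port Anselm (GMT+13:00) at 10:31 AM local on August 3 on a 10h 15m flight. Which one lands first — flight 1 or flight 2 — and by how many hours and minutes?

the first, by 19 hours 6 minutes

Flight 1 in UTC: 4:13 PM − 6:30 = 9:43 AM on Aug 2.
+2 hours 57 minutes → arrive 12:40 PM UTC on Aug 2.
Flight 2 in UTC: 10:31 AM − 13:00 = 9:31 PM on Aug 2.
+10 hours 15 minutes → arrive 7:46 AM UTC on Aug 3.
Flight 1 lands earlier by 19 hours 6 minutes.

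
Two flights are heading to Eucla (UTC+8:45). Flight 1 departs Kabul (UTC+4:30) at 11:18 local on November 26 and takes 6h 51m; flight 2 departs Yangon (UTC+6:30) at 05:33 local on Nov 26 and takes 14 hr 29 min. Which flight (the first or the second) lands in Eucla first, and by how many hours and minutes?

Flight 1 in UTC: 11:18 − 4:30 = 06:48 on Nov 26.
+6 hours and 51 minutes → arrive 13:39 UTC on Nov 26.
Flight 2 in UTC: 05:33 − 6:30 = 23:03 on Nov 25.
+14 hours 29 minutes → arrive 13:32 UTC on Nov 26.
Flight 2 lands earlier by 7 minutes.

the second, by 7 minutes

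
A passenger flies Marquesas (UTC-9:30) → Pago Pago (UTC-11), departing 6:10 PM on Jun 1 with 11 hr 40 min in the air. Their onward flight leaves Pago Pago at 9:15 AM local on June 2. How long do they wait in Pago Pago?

Convert departure to UTC: 6:10 PM + 9:30 = 3:40 AM UTC on Jun 2.
Add 11 hours and 40 minutes flight time → 3:20 PM UTC.
Pago Pago is UTC−11:00, so local arrival = 3:20 PM − 11:00 = 4:20 AM on Jun 2.
Layover = 9:15 AM − 4:20 AM = 4 hours 55 minutes.

4 hours 55 minutes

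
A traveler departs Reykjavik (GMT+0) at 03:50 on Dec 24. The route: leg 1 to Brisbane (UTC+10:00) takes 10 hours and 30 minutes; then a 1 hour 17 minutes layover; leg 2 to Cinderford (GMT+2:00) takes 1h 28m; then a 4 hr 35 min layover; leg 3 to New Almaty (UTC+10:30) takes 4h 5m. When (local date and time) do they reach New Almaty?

12:15 on December 25

Reykjavik is at UTC+0, so departure is already 03:50 UTC on Dec 24.
Add 10 hours 30 minutes leg 1 → 14:20 UTC.
Add 1 hour and 17 minutes layover in Brisbane → 15:37 UTC.
Add 1 hour 28 minutes leg 2 → 17:05 UTC.
Add 4 hours and 35 minutes layover in Cinderford → 21:40 UTC.
Add 4 hours 5 minutes leg 3 → 01:45 UTC (Dec 25).
New Almaty is UTC+10:30, so local arrival = 01:45 + 10:30 = 12:15 on Dec 25.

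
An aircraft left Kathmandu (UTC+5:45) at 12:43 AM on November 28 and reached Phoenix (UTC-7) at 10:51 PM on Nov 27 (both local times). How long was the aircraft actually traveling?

10 hours 53 minutes

Departure in UTC: 12:43 AM − 5:45 = 6:58 PM on Nov 27.
Arrival in UTC: 10:51 PM + 7:00 = 5:51 AM on Nov 28.
Elapsed = 5:51 AM − 6:58 PM (+1 day) = 10 hours 53 minutes.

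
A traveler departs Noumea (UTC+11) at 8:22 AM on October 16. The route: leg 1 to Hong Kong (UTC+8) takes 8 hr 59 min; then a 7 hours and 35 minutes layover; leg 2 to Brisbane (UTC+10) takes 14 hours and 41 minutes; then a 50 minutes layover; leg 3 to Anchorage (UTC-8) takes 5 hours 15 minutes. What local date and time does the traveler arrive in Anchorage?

2:42 AM on Oct 17

Convert departure to UTC: 8:22 AM − 11:00 = 9:22 PM UTC on Oct 15.
Add 8 hours and 59 minutes leg 1 → 6:21 AM UTC (Oct 16).
Add 7 hours and 35 minutes layover in Hong Kong → 1:56 PM UTC.
Add 14 hours and 41 minutes leg 2 → 4:37 AM UTC (Oct 17).
Add 50 minutes layover in Brisbane → 5:27 AM UTC.
Add 5 hours and 15 minutes leg 3 → 10:42 AM UTC.
Anchorage is UTC−8:00, so local arrival = 10:42 AM − 8:00 = 2:42 AM on Oct 17.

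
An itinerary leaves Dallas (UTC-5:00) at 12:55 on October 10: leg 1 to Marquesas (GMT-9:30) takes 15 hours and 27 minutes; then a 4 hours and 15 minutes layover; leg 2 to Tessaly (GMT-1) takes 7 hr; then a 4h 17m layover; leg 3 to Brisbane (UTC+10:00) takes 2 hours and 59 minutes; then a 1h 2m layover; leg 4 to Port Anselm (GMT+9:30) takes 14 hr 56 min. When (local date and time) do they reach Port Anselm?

Convert departure to UTC: 12:55 + 5:00 = 17:55 UTC on Oct 10.
Add 15 hours 27 minutes leg 1 → 09:22 UTC (Oct 11).
Add 4 hours 15 minutes layover in Marquesas → 13:37 UTC.
Add 7 hours leg 2 → 20:37 UTC.
Add 4 hours 17 minutes layover in Tessaly → 00:54 UTC (Oct 12).
Add 2 hours and 59 minutes leg 3 → 03:53 UTC.
Add 1 hour 2 minutes layover in Brisbane → 04:55 UTC.
Add 14 hours and 56 minutes leg 4 → 19:51 UTC.
Port Anselm is UTC+9:30, so local arrival = 19:51 + 9:30 = 05:21 on Oct 13.

05:21 on Oct 13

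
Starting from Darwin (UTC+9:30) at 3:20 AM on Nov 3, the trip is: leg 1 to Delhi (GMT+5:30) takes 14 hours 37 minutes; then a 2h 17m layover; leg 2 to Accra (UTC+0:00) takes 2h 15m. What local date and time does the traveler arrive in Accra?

Convert departure to UTC: 3:20 AM − 9:30 = 5:50 PM UTC on Nov 2.
Add 14 hours and 37 minutes leg 1 → 8:27 AM UTC (Nov 3).
Add 2 hours and 17 minutes layover in Delhi → 10:44 AM UTC.
Add 2 hours 15 minutes leg 2 → 12:59 PM UTC.
Accra is UTC+0, so local arrival is the same: 12:59 PM on Nov 3.

12:59 PM on November 3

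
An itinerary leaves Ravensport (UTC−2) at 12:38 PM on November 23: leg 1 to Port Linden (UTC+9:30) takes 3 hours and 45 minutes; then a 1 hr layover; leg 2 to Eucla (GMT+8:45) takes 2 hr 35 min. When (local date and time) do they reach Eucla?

6:43 AM on Nov 24

Convert departure to UTC: 12:38 PM + 2:00 = 2:38 PM UTC on Nov 23.
Add 3 hours 45 minutes leg 1 → 6:23 PM UTC.
Add 1 hour layover in Port Linden → 7:23 PM UTC.
Add 2 hours and 35 minutes leg 2 → 9:58 PM UTC.
Eucla is UTC+8:45, so local arrival = 9:58 PM + 8:45 = 6:43 AM on Nov 24.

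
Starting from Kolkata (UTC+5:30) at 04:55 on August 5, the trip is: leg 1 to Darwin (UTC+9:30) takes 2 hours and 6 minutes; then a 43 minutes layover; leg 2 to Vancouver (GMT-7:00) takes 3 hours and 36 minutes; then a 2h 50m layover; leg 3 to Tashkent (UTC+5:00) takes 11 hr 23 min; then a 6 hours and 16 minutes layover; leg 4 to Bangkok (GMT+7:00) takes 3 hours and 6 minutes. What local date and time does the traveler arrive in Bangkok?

Convert departure to UTC: 04:55 − 5:30 = 23:25 UTC on Aug 4.
Add 2 hours 6 minutes leg 1 → 01:31 UTC (Aug 5).
Add 43 minutes layover in Darwin → 02:14 UTC.
Add 3 hours and 36 minutes leg 2 → 05:50 UTC.
Add 2 hours and 50 minutes layover in Vancouver → 08:40 UTC.
Add 11 hours 23 minutes leg 3 → 20:03 UTC.
Add 6 hours and 16 minutes layover in Tashkent → 02:19 UTC (Aug 6).
Add 3 hours and 6 minutes leg 4 → 05:25 UTC.
Bangkok is UTC+7:00, so local arrival = 05:25 + 7:00 = 12:25 on Aug 6.

12:25 on August 6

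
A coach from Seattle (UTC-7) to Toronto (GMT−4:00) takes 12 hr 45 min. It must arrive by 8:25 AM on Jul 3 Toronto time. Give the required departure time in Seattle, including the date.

4:40 PM on July 2

Target arrival in UTC: 8:25 AM + 4:00 = 12:25 PM on Jul 3.
Subtract 12 hours and 45 minutes → departure 11:40 PM UTC on Jul 2.
Seattle is UTC−7:00: 11:40 PM − 7:00 = 4:40 PM on Jul 2.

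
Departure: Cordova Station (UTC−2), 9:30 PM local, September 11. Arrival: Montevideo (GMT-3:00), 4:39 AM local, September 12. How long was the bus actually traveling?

Departure in UTC: 9:30 PM + 2:00 = 11:30 PM on Sep 11.
Arrival in UTC: 4:39 AM + 3:00 = 7:39 AM on Sep 12.
Elapsed = 7:39 AM − 11:30 PM (+1 day) = 8 hours 9 minutes.

8 hours 9 minutes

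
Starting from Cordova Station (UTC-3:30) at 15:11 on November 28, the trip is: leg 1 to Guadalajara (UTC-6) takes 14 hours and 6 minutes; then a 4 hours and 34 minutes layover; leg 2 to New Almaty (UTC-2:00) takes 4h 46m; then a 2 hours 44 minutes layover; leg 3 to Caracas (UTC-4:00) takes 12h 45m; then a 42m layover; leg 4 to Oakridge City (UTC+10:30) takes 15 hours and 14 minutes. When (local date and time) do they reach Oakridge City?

Convert departure to UTC: 15:11 + 3:30 = 18:41 UTC on Nov 28.
Add 14 hours 6 minutes leg 1 → 08:47 UTC (Nov 29).
Add 4 hours 34 minutes layover in Guadalajara → 13:21 UTC.
Add 4 hours 46 minutes leg 2 → 18:07 UTC.
Add 2 hours 44 minutes layover in New Almaty → 20:51 UTC.
Add 12 hours and 45 minutes leg 3 → 09:36 UTC (Nov 30).
Add 42 minutes layover in Caracas → 10:18 UTC.
Add 15 hours and 14 minutes leg 4 → 01:32 UTC (Dec 1).
Oakridge City is UTC+10:30, so local arrival = 01:32 + 10:30 = 12:02 on Dec 1.

12:02 on Dec 1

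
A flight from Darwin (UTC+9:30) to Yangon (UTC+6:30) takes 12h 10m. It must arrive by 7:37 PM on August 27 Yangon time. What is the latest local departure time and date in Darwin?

Target arrival in UTC: 7:37 PM − 6:30 = 1:07 PM on Aug 27.
Subtract 12 hours 10 minutes → departure 12:57 AM UTC on Aug 27.
Darwin is UTC+9:30: 12:57 AM + 9:30 = 10:27 AM on Aug 27.

10:27 AM on Aug 27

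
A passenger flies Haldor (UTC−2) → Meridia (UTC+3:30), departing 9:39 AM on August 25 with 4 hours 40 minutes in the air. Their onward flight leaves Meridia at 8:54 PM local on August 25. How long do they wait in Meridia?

1 hour 5 minutes

Convert departure to UTC: 9:39 AM + 2:00 = 11:39 AM UTC on Aug 25.
Add 4 hours and 40 minutes flight time → 4:19 PM UTC.
Meridia is UTC+3:30, so local arrival = 4:19 PM + 3:30 = 7:49 PM on Aug 25.
Layover = 8:54 PM − 7:49 PM = 1 hour 5 minutes.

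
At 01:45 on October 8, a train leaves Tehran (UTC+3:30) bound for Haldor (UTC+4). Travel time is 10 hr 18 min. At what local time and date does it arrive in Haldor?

Convert departure to UTC: 01:45 − 3:30 = 22:15 UTC on Oct 7.
Add 10 hours 18 minutes travel time → 08:33 UTC (Oct 8).
Haldor is UTC+4:00, so local arrival = 08:33 + 4:00 = 12:33 on Oct 8.

12:33 on October 8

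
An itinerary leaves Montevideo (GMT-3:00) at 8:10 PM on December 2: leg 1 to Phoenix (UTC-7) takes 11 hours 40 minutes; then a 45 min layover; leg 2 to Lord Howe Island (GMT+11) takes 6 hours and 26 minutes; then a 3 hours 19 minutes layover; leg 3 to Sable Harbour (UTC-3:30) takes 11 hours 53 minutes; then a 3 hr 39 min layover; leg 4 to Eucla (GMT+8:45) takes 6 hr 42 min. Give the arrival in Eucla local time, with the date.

4:19 AM on December 5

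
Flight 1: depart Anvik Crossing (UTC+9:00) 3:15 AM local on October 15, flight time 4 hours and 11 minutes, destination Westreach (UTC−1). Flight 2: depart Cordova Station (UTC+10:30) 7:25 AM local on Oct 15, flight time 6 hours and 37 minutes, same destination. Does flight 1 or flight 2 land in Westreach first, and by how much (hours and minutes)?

the first, by 5 hours 6 minutes

Flight 1 in UTC: 3:15 AM − 9:00 = 6:15 PM on Oct 14.
+4 hours 11 minutes → arrive 10:26 PM UTC on Oct 14.
Flight 2 in UTC: 7:25 AM − 10:30 = 8:55 PM on Oct 14.
+6 hours 37 minutes → arrive 3:32 AM UTC on Oct 15.
Flight 1 lands earlier by 5 hours 6 minutes.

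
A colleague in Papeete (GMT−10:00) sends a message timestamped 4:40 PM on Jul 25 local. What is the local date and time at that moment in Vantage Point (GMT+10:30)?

1:10 PM on July 26

Vantage Point is 20:30 ahead of Papeete.
Shift by the zone difference: 4:40 PM + 20:30 = 1:10 PM on Jul 26 in Vantage Point.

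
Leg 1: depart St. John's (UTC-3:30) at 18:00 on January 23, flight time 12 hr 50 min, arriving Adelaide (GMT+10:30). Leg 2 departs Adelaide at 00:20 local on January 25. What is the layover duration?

3 hours 30 minutes

Convert departure to UTC: 18:00 + 3:30 = 21:30 UTC on Jan 23.
Add 12 hours 50 minutes flight time → 10:20 UTC (Jan 24).
Adelaide is UTC+10:30, so local arrival = 10:20 + 10:30 = 20:50 on Jan 24.
Layover = 00:20 − 20:50 (+1 day) = 3 hours 30 minutes.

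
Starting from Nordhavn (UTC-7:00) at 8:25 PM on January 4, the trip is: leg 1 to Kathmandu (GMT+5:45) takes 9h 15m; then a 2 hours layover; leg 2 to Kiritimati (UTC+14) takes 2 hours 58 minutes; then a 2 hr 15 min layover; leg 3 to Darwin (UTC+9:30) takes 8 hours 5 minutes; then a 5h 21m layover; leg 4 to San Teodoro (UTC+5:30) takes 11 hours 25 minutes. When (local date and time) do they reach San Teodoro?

2:14 AM on January 7

Convert departure to UTC: 8:25 PM + 7:00 = 3:25 AM UTC on Jan 5.
Add 9 hours 15 minutes leg 1 → 12:40 PM UTC.
Add 2 hours layover in Kathmandu → 2:40 PM UTC.
Add 2 hours 58 minutes leg 2 → 5:38 PM UTC.
Add 2 hours 15 minutes layover in Kiritimati → 7:53 PM UTC.
Add 8 hours and 5 minutes leg 3 → 3:58 AM UTC (Jan 6).
Add 5 hours and 21 minutes layover in Darwin → 9:19 AM UTC.
Add 11 hours 25 minutes leg 4 → 8:44 PM UTC.
San Teodoro is UTC+5:30, so local arrival = 8:44 PM + 5:30 = 2:14 AM on Jan 7.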